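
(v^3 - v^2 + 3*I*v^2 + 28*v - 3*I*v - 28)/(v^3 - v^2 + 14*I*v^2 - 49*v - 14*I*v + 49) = (v - 4*I)/(v + 7*I)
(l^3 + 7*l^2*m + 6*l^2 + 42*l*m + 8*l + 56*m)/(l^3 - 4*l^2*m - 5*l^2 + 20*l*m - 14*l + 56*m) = (l^2 + 7*l*m + 4*l + 28*m)/(l^2 - 4*l*m - 7*l + 28*m)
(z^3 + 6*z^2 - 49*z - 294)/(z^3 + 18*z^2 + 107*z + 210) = (z - 7)/(z + 5)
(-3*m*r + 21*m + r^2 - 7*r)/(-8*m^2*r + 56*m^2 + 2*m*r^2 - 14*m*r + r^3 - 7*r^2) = (-3*m + r)/(-8*m^2 + 2*m*r + r^2)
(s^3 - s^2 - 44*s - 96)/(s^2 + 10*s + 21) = (s^2 - 4*s - 32)/(s + 7)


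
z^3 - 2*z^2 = z^2*(z - 2)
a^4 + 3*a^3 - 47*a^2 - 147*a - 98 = (a - 7)*(a + 1)*(a + 2)*(a + 7)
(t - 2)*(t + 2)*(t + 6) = t^3 + 6*t^2 - 4*t - 24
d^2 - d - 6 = (d - 3)*(d + 2)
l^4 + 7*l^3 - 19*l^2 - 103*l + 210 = (l - 3)*(l - 2)*(l + 5)*(l + 7)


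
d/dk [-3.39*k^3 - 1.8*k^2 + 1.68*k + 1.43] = -10.17*k^2 - 3.6*k + 1.68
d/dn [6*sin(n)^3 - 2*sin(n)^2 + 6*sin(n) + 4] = 2*(9*sin(n)^2 - 2*sin(n) + 3)*cos(n)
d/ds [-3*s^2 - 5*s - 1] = -6*s - 5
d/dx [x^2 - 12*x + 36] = 2*x - 12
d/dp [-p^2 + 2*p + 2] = 2 - 2*p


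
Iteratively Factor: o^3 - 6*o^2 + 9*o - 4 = (o - 1)*(o^2 - 5*o + 4) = (o - 1)^2*(o - 4)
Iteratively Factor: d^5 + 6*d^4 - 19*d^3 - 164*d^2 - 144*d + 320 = (d + 4)*(d^4 + 2*d^3 - 27*d^2 - 56*d + 80) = (d + 4)^2*(d^3 - 2*d^2 - 19*d + 20) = (d + 4)^3*(d^2 - 6*d + 5) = (d - 5)*(d + 4)^3*(d - 1)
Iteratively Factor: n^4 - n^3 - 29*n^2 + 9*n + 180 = (n + 4)*(n^3 - 5*n^2 - 9*n + 45) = (n + 3)*(n + 4)*(n^2 - 8*n + 15) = (n - 3)*(n + 3)*(n + 4)*(n - 5)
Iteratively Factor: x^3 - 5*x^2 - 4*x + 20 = (x - 2)*(x^2 - 3*x - 10) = (x - 2)*(x + 2)*(x - 5)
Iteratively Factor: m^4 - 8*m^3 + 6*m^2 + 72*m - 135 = (m - 3)*(m^3 - 5*m^2 - 9*m + 45) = (m - 5)*(m - 3)*(m^2 - 9) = (m - 5)*(m - 3)^2*(m + 3)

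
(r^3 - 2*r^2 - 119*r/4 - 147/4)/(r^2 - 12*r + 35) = (r^2 + 5*r + 21/4)/(r - 5)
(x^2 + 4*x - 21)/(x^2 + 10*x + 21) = (x - 3)/(x + 3)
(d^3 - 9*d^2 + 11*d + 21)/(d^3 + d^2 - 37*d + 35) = (d^3 - 9*d^2 + 11*d + 21)/(d^3 + d^2 - 37*d + 35)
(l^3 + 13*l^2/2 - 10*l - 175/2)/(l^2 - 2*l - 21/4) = 2*(l^2 + 10*l + 25)/(2*l + 3)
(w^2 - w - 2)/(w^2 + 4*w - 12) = (w + 1)/(w + 6)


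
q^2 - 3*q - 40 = (q - 8)*(q + 5)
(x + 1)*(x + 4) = x^2 + 5*x + 4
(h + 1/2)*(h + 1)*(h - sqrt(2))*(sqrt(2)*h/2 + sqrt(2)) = sqrt(2)*h^4/2 - h^3 + 7*sqrt(2)*h^3/4 - 7*h^2/2 + 7*sqrt(2)*h^2/4 - 7*h/2 + sqrt(2)*h/2 - 1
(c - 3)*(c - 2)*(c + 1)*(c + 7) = c^4 + 3*c^3 - 27*c^2 + 13*c + 42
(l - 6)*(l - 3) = l^2 - 9*l + 18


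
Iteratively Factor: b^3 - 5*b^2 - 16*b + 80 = (b - 5)*(b^2 - 16) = (b - 5)*(b - 4)*(b + 4)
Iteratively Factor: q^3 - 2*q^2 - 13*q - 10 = (q + 1)*(q^2 - 3*q - 10) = (q - 5)*(q + 1)*(q + 2)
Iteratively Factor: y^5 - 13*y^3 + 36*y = (y - 3)*(y^4 + 3*y^3 - 4*y^2 - 12*y) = (y - 3)*(y + 2)*(y^3 + y^2 - 6*y) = (y - 3)*(y - 2)*(y + 2)*(y^2 + 3*y) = y*(y - 3)*(y - 2)*(y + 2)*(y + 3)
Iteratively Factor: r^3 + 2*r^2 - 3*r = (r)*(r^2 + 2*r - 3) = r*(r + 3)*(r - 1)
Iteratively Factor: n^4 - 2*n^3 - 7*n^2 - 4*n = (n + 1)*(n^3 - 3*n^2 - 4*n) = (n + 1)^2*(n^2 - 4*n) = (n - 4)*(n + 1)^2*(n)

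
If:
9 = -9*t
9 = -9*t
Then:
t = -1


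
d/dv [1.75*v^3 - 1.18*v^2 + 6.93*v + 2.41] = 5.25*v^2 - 2.36*v + 6.93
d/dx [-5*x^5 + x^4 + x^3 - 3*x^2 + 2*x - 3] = -25*x^4 + 4*x^3 + 3*x^2 - 6*x + 2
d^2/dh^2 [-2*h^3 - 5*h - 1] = -12*h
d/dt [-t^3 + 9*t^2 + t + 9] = -3*t^2 + 18*t + 1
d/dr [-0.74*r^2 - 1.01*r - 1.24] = -1.48*r - 1.01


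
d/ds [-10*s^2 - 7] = -20*s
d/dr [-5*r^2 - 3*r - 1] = -10*r - 3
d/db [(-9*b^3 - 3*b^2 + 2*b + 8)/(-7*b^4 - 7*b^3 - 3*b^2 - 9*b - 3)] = 3*(-21*b^6 - 14*b^5 + 16*b^4 + 138*b^3 + 94*b^2 + 22*b + 22)/(49*b^8 + 98*b^7 + 91*b^6 + 168*b^5 + 177*b^4 + 96*b^3 + 99*b^2 + 54*b + 9)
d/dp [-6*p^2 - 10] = -12*p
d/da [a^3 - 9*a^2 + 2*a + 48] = 3*a^2 - 18*a + 2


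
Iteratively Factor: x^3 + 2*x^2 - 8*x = (x - 2)*(x^2 + 4*x) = x*(x - 2)*(x + 4)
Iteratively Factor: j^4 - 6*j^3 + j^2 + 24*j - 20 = (j - 1)*(j^3 - 5*j^2 - 4*j + 20) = (j - 2)*(j - 1)*(j^2 - 3*j - 10) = (j - 2)*(j - 1)*(j + 2)*(j - 5)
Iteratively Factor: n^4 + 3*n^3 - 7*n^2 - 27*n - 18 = (n - 3)*(n^3 + 6*n^2 + 11*n + 6) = (n - 3)*(n + 1)*(n^2 + 5*n + 6) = (n - 3)*(n + 1)*(n + 3)*(n + 2)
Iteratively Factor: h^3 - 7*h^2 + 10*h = (h)*(h^2 - 7*h + 10) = h*(h - 5)*(h - 2)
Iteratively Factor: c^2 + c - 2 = (c - 1)*(c + 2)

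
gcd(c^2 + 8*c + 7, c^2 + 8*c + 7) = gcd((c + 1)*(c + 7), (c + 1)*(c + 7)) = c^2 + 8*c + 7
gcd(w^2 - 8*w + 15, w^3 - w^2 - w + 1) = 1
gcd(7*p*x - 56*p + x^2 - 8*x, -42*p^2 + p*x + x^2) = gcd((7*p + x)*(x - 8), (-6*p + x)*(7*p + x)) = 7*p + x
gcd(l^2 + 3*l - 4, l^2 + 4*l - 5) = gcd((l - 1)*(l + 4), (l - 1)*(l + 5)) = l - 1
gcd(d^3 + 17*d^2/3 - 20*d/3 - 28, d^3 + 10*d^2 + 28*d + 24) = d^2 + 8*d + 12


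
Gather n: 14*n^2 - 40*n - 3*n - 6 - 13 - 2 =14*n^2 - 43*n - 21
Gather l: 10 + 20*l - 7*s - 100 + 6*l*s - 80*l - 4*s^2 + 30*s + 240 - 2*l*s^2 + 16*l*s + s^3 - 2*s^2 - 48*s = l*(-2*s^2 + 22*s - 60) + s^3 - 6*s^2 - 25*s + 150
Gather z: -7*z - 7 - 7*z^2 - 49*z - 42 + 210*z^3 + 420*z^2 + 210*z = 210*z^3 + 413*z^2 + 154*z - 49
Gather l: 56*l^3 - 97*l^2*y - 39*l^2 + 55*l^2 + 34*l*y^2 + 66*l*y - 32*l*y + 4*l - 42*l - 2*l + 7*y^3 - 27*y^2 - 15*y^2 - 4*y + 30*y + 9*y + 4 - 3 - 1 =56*l^3 + l^2*(16 - 97*y) + l*(34*y^2 + 34*y - 40) + 7*y^3 - 42*y^2 + 35*y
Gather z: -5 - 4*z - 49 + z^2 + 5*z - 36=z^2 + z - 90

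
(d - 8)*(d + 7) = d^2 - d - 56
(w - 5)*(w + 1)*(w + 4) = w^3 - 21*w - 20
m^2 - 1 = (m - 1)*(m + 1)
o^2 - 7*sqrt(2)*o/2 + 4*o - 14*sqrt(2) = (o + 4)*(o - 7*sqrt(2)/2)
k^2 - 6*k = k*(k - 6)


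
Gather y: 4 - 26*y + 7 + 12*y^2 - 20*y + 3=12*y^2 - 46*y + 14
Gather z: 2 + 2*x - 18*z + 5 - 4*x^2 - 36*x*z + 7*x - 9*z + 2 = -4*x^2 + 9*x + z*(-36*x - 27) + 9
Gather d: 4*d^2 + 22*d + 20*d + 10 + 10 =4*d^2 + 42*d + 20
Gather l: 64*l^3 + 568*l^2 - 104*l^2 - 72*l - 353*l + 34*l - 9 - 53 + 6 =64*l^3 + 464*l^2 - 391*l - 56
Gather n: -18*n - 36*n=-54*n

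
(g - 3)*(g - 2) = g^2 - 5*g + 6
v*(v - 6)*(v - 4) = v^3 - 10*v^2 + 24*v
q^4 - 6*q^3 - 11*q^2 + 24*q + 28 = (q - 7)*(q - 2)*(q + 1)*(q + 2)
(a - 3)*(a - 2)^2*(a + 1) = a^4 - 6*a^3 + 9*a^2 + 4*a - 12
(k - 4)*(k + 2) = k^2 - 2*k - 8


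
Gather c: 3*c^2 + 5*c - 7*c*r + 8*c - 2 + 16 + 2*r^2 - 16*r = 3*c^2 + c*(13 - 7*r) + 2*r^2 - 16*r + 14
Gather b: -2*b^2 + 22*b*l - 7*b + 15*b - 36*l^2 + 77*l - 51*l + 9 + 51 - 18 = -2*b^2 + b*(22*l + 8) - 36*l^2 + 26*l + 42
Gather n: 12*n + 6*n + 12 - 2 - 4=18*n + 6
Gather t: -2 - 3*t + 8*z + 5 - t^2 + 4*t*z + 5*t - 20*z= -t^2 + t*(4*z + 2) - 12*z + 3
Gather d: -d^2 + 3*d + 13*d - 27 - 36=-d^2 + 16*d - 63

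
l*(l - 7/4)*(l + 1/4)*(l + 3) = l^4 + 3*l^3/2 - 79*l^2/16 - 21*l/16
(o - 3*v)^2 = o^2 - 6*o*v + 9*v^2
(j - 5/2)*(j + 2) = j^2 - j/2 - 5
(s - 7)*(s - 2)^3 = s^4 - 13*s^3 + 54*s^2 - 92*s + 56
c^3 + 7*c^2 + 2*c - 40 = (c - 2)*(c + 4)*(c + 5)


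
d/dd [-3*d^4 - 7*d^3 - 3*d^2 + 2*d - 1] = -12*d^3 - 21*d^2 - 6*d + 2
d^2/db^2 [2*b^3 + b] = 12*b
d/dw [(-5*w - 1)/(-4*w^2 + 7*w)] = (-20*w^2 - 8*w + 7)/(w^2*(16*w^2 - 56*w + 49))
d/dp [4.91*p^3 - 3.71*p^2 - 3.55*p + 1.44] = 14.73*p^2 - 7.42*p - 3.55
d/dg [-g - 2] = -1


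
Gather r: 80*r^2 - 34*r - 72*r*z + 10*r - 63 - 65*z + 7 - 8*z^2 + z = 80*r^2 + r*(-72*z - 24) - 8*z^2 - 64*z - 56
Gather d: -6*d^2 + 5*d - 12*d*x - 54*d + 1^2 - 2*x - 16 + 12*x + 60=-6*d^2 + d*(-12*x - 49) + 10*x + 45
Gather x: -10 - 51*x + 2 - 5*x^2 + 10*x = -5*x^2 - 41*x - 8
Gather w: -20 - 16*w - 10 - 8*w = -24*w - 30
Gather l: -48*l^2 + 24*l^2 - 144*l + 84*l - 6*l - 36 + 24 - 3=-24*l^2 - 66*l - 15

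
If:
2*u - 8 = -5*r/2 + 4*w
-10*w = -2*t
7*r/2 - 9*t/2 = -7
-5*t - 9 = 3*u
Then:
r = -5516/193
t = -3990/193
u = 6071/193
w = -798/193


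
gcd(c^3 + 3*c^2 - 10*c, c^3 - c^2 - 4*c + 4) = c - 2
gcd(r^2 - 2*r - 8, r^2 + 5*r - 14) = 1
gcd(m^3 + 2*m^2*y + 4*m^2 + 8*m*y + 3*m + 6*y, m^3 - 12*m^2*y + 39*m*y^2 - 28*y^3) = 1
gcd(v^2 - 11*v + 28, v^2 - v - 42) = v - 7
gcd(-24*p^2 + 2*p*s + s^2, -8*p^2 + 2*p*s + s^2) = 1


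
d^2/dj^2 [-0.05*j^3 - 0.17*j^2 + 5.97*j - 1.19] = -0.3*j - 0.34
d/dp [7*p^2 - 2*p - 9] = 14*p - 2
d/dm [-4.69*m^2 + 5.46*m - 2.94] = 5.46 - 9.38*m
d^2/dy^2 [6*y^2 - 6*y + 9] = 12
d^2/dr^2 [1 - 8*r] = 0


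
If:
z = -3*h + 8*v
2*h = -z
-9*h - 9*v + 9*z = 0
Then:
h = 0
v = 0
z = 0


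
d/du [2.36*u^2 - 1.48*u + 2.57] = 4.72*u - 1.48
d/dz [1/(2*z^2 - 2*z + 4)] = (1/2 - z)/(z^2 - z + 2)^2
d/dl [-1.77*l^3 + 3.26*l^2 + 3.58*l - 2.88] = -5.31*l^2 + 6.52*l + 3.58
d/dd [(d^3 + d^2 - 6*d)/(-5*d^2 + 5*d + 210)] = (-d^4 + 2*d^3 + 121*d^2 + 84*d - 252)/(5*(d^4 - 2*d^3 - 83*d^2 + 84*d + 1764))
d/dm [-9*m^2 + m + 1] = 1 - 18*m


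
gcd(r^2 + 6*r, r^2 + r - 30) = r + 6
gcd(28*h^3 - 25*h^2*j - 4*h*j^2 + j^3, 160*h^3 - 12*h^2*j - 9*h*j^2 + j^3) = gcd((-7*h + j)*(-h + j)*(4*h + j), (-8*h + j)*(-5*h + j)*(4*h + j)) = 4*h + j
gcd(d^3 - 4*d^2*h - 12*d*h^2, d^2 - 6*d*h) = d^2 - 6*d*h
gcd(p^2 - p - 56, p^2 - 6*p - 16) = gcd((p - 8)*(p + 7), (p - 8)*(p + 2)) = p - 8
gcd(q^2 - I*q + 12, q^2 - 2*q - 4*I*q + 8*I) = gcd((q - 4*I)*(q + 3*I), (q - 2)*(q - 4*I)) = q - 4*I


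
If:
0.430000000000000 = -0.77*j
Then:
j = -0.56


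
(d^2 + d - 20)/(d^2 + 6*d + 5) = (d - 4)/(d + 1)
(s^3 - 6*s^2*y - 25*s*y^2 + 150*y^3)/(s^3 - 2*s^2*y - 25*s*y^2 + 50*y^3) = (-s + 6*y)/(-s + 2*y)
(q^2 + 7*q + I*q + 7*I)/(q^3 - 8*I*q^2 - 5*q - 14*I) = (q + 7)/(q^2 - 9*I*q - 14)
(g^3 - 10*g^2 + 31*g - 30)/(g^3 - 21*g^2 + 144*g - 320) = (g^2 - 5*g + 6)/(g^2 - 16*g + 64)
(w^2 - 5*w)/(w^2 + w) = (w - 5)/(w + 1)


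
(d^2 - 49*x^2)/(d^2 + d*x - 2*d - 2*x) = (d^2 - 49*x^2)/(d^2 + d*x - 2*d - 2*x)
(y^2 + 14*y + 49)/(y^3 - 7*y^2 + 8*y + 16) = (y^2 + 14*y + 49)/(y^3 - 7*y^2 + 8*y + 16)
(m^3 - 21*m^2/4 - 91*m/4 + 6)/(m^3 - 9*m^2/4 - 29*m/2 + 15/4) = (m - 8)/(m - 5)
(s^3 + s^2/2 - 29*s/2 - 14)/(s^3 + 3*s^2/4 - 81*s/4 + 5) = 2*(2*s^2 + 9*s + 7)/(4*s^2 + 19*s - 5)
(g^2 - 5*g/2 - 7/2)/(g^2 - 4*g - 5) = (g - 7/2)/(g - 5)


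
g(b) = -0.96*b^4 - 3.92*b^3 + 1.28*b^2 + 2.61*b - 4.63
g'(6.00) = -1234.83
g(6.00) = -2033.77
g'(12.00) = -8295.63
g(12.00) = -26469.31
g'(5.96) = -1212.83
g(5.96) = -1984.82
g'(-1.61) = -15.97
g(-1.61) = 4.39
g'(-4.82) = 147.06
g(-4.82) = -66.67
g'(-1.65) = -16.38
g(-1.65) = 5.04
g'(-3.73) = 28.72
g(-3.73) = 21.05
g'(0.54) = -0.04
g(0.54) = -3.55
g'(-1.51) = -14.85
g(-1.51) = 2.85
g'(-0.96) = -7.29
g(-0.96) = -3.30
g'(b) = -3.84*b^3 - 11.76*b^2 + 2.56*b + 2.61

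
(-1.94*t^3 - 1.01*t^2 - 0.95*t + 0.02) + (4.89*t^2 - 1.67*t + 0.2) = -1.94*t^3 + 3.88*t^2 - 2.62*t + 0.22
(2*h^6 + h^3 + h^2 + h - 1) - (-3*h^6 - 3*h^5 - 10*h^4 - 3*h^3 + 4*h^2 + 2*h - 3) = 5*h^6 + 3*h^5 + 10*h^4 + 4*h^3 - 3*h^2 - h + 2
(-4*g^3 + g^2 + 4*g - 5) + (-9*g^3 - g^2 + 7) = -13*g^3 + 4*g + 2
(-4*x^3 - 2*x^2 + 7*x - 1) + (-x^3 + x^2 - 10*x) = -5*x^3 - x^2 - 3*x - 1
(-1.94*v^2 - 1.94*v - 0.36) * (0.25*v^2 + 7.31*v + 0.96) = -0.485*v^4 - 14.6664*v^3 - 16.1338*v^2 - 4.494*v - 0.3456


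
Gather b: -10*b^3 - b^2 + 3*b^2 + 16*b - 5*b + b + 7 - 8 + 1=-10*b^3 + 2*b^2 + 12*b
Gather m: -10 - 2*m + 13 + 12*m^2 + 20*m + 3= 12*m^2 + 18*m + 6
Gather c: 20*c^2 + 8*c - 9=20*c^2 + 8*c - 9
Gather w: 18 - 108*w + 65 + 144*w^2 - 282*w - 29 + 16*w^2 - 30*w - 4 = 160*w^2 - 420*w + 50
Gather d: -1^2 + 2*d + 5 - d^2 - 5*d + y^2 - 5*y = -d^2 - 3*d + y^2 - 5*y + 4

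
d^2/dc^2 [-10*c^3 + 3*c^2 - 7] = 6 - 60*c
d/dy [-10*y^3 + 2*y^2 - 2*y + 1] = -30*y^2 + 4*y - 2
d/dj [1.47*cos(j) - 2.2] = -1.47*sin(j)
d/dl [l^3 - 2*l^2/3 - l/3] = 3*l^2 - 4*l/3 - 1/3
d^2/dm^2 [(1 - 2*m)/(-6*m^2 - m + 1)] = 2*(4*(1 - 9*m)*(6*m^2 + m - 1) + (2*m - 1)*(12*m + 1)^2)/(6*m^2 + m - 1)^3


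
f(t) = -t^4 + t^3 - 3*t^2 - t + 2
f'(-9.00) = 3212.00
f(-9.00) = -7522.00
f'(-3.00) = 152.00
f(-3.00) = -130.00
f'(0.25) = -2.38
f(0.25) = 1.57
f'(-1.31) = 21.00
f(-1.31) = -7.03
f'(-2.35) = 81.58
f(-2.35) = -55.69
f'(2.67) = -71.77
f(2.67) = -53.84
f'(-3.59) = 244.28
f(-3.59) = -245.45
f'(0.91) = -6.99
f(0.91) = -1.33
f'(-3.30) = 195.22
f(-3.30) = -181.90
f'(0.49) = -3.69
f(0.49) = 0.85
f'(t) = -4*t^3 + 3*t^2 - 6*t - 1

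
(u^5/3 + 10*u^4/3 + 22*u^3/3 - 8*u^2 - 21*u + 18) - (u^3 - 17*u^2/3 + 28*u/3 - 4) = u^5/3 + 10*u^4/3 + 19*u^3/3 - 7*u^2/3 - 91*u/3 + 22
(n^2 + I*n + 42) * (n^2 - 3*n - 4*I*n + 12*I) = n^4 - 3*n^3 - 3*I*n^3 + 46*n^2 + 9*I*n^2 - 138*n - 168*I*n + 504*I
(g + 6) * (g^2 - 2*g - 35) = g^3 + 4*g^2 - 47*g - 210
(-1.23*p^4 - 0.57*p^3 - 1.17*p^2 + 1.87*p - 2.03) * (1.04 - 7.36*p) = 9.0528*p^5 + 2.916*p^4 + 8.0184*p^3 - 14.98*p^2 + 16.8856*p - 2.1112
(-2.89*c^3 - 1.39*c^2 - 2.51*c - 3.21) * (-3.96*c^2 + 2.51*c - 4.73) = 11.4444*c^5 - 1.7495*c^4 + 20.1204*c^3 + 12.9862*c^2 + 3.8152*c + 15.1833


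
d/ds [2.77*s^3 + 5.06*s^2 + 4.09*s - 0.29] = 8.31*s^2 + 10.12*s + 4.09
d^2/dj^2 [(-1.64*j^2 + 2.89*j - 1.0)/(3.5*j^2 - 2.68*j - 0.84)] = (40.0386*j^3 - 102.4296*j^2 + 107.2596*j - 35.571104)/(42.875*j^6 - 98.49*j^5 + 44.5452*j^4 + 28.026368*j^3 - 10.690848*j^2 - 5.673024*j - 0.592704)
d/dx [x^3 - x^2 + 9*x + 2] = 3*x^2 - 2*x + 9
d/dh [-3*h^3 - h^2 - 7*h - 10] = -9*h^2 - 2*h - 7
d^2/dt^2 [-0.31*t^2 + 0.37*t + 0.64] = -0.620000000000000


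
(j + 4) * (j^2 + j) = j^3 + 5*j^2 + 4*j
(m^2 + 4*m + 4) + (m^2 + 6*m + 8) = 2*m^2 + 10*m + 12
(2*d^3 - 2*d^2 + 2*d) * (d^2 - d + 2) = 2*d^5 - 4*d^4 + 8*d^3 - 6*d^2 + 4*d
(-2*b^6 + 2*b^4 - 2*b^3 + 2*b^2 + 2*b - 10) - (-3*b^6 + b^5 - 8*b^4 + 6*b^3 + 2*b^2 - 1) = b^6 - b^5 + 10*b^4 - 8*b^3 + 2*b - 9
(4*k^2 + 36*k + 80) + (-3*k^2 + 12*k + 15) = k^2 + 48*k + 95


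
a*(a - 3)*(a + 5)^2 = a^4 + 7*a^3 - 5*a^2 - 75*a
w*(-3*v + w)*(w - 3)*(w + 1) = -3*v*w^3 + 6*v*w^2 + 9*v*w + w^4 - 2*w^3 - 3*w^2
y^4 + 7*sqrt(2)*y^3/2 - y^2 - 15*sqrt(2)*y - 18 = (y - 3*sqrt(2)/2)*(y + sqrt(2))^2*(y + 3*sqrt(2))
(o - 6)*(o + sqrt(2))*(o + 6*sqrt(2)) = o^3 - 6*o^2 + 7*sqrt(2)*o^2 - 42*sqrt(2)*o + 12*o - 72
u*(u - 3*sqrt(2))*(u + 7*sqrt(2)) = u^3 + 4*sqrt(2)*u^2 - 42*u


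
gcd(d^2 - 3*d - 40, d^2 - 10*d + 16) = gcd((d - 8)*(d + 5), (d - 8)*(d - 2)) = d - 8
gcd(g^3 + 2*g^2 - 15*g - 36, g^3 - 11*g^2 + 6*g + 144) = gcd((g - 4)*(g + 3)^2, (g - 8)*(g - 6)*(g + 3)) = g + 3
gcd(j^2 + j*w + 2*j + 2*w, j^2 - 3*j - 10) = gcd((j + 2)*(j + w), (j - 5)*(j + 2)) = j + 2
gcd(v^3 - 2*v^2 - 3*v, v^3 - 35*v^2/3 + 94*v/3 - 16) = v - 3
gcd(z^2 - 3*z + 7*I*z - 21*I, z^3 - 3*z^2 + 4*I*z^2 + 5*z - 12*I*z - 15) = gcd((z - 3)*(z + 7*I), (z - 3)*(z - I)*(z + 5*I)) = z - 3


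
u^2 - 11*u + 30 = (u - 6)*(u - 5)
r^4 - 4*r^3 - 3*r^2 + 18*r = r*(r - 3)^2*(r + 2)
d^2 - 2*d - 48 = (d - 8)*(d + 6)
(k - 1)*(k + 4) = k^2 + 3*k - 4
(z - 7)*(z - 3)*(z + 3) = z^3 - 7*z^2 - 9*z + 63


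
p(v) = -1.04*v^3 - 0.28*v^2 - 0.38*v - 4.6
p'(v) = -3.12*v^2 - 0.56*v - 0.38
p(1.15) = -6.99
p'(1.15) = -5.15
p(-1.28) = -2.39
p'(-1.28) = -4.78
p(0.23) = -4.71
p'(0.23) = -0.67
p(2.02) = -15.08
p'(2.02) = -14.24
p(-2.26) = 6.83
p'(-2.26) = -15.05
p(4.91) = -136.32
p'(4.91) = -78.35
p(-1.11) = -3.10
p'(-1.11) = -3.60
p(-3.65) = 43.63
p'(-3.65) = -39.90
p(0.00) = -4.60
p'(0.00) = -0.38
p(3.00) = -36.34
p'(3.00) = -30.14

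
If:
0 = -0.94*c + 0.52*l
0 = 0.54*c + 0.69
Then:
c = -1.28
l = -2.31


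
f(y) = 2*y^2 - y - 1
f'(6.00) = 23.00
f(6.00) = 65.00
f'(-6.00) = -25.00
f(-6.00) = 77.00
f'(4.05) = 15.20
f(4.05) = 27.76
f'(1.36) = 4.44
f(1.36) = 1.34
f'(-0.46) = -2.84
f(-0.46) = -0.12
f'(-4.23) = -17.92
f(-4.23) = 39.02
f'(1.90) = 6.60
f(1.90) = 4.32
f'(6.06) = 23.24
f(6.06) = 66.39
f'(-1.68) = -7.72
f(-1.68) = 6.32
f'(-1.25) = -6.00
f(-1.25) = 3.38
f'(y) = 4*y - 1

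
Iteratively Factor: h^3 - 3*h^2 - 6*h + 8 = (h - 4)*(h^2 + h - 2) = (h - 4)*(h + 2)*(h - 1)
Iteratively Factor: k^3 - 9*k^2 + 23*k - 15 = (k - 3)*(k^2 - 6*k + 5) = (k - 3)*(k - 1)*(k - 5)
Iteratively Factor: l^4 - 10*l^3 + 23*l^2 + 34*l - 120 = (l - 4)*(l^3 - 6*l^2 - l + 30) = (l - 5)*(l - 4)*(l^2 - l - 6) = (l - 5)*(l - 4)*(l + 2)*(l - 3)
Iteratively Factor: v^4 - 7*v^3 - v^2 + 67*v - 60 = (v - 4)*(v^3 - 3*v^2 - 13*v + 15) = (v - 4)*(v + 3)*(v^2 - 6*v + 5) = (v - 5)*(v - 4)*(v + 3)*(v - 1)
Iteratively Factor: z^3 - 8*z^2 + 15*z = (z)*(z^2 - 8*z + 15) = z*(z - 3)*(z - 5)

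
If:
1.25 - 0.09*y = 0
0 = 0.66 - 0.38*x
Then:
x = 1.74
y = 13.89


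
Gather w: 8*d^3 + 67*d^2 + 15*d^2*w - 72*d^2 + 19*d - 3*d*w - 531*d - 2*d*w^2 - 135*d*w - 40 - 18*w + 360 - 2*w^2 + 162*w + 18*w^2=8*d^3 - 5*d^2 - 512*d + w^2*(16 - 2*d) + w*(15*d^2 - 138*d + 144) + 320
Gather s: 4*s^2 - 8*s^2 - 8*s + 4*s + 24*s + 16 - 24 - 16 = -4*s^2 + 20*s - 24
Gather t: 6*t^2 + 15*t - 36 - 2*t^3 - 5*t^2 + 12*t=-2*t^3 + t^2 + 27*t - 36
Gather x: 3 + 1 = 4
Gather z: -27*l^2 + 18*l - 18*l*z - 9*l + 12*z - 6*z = -27*l^2 + 9*l + z*(6 - 18*l)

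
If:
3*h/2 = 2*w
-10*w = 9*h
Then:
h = 0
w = 0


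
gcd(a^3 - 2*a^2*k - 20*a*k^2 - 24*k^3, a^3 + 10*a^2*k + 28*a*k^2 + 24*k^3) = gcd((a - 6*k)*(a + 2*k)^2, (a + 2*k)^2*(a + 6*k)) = a^2 + 4*a*k + 4*k^2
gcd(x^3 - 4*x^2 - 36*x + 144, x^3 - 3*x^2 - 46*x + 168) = x^2 - 10*x + 24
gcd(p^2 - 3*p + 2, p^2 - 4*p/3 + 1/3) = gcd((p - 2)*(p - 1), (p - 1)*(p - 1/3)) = p - 1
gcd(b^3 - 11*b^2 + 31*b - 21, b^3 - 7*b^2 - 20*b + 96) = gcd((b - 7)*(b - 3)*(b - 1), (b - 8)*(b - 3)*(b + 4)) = b - 3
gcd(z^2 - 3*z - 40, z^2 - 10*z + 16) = z - 8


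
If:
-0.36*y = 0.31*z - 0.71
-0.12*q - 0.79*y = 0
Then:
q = 5.66898148148148*z - 12.9837962962963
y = 1.97222222222222 - 0.861111111111111*z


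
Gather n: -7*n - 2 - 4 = -7*n - 6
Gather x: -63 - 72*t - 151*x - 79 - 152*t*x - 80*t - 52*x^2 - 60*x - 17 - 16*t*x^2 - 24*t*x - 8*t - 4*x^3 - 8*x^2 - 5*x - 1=-160*t - 4*x^3 + x^2*(-16*t - 60) + x*(-176*t - 216) - 160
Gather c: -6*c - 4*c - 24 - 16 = -10*c - 40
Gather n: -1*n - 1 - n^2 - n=-n^2 - 2*n - 1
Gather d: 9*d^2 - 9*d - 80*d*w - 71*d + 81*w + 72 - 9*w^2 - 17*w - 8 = 9*d^2 + d*(-80*w - 80) - 9*w^2 + 64*w + 64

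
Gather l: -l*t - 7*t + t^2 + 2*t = -l*t + t^2 - 5*t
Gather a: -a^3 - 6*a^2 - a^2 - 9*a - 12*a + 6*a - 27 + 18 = -a^3 - 7*a^2 - 15*a - 9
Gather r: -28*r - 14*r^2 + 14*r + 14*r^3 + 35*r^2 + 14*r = 14*r^3 + 21*r^2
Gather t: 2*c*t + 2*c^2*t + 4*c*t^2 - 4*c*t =4*c*t^2 + t*(2*c^2 - 2*c)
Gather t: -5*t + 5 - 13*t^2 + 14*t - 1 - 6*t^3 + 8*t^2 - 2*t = -6*t^3 - 5*t^2 + 7*t + 4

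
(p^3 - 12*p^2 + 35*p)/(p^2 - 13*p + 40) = p*(p - 7)/(p - 8)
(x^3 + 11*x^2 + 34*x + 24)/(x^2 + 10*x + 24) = x + 1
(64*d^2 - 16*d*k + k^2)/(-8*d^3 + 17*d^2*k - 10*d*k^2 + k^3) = (-8*d + k)/(d^2 - 2*d*k + k^2)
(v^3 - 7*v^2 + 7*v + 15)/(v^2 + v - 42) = (v^3 - 7*v^2 + 7*v + 15)/(v^2 + v - 42)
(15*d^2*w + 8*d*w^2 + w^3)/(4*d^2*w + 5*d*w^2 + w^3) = (15*d^2 + 8*d*w + w^2)/(4*d^2 + 5*d*w + w^2)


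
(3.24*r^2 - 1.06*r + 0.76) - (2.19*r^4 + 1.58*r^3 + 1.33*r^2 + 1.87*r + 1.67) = -2.19*r^4 - 1.58*r^3 + 1.91*r^2 - 2.93*r - 0.91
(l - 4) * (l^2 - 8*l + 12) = l^3 - 12*l^2 + 44*l - 48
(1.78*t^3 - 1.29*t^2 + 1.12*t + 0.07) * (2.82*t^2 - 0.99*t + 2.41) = 5.0196*t^5 - 5.4*t^4 + 8.7253*t^3 - 4.0203*t^2 + 2.6299*t + 0.1687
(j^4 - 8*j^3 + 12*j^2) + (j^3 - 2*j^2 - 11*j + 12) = j^4 - 7*j^3 + 10*j^2 - 11*j + 12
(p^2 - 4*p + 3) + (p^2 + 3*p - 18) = 2*p^2 - p - 15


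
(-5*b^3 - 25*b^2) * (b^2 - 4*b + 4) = -5*b^5 - 5*b^4 + 80*b^3 - 100*b^2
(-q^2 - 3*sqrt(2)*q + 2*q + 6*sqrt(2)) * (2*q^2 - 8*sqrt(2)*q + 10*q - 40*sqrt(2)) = -2*q^4 - 6*q^3 + 2*sqrt(2)*q^3 + 6*sqrt(2)*q^2 + 68*q^2 - 20*sqrt(2)*q + 144*q - 480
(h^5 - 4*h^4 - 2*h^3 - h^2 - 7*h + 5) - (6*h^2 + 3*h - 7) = h^5 - 4*h^4 - 2*h^3 - 7*h^2 - 10*h + 12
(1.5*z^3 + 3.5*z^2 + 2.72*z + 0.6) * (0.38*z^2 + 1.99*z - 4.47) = 0.57*z^5 + 4.315*z^4 + 1.2936*z^3 - 10.0042*z^2 - 10.9644*z - 2.682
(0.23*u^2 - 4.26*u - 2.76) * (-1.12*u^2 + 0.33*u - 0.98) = -0.2576*u^4 + 4.8471*u^3 + 1.46*u^2 + 3.264*u + 2.7048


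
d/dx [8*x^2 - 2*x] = 16*x - 2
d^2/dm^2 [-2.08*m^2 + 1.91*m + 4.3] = -4.16000000000000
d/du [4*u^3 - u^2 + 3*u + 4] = 12*u^2 - 2*u + 3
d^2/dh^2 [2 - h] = 0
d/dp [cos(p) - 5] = -sin(p)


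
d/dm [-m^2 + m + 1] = 1 - 2*m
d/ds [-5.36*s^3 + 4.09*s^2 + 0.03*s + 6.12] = -16.08*s^2 + 8.18*s + 0.03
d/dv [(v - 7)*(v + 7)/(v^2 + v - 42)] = 1/(v^2 - 12*v + 36)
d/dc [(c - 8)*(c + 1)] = 2*c - 7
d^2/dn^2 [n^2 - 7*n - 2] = 2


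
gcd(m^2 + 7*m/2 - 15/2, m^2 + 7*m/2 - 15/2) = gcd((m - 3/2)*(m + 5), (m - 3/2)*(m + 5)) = m^2 + 7*m/2 - 15/2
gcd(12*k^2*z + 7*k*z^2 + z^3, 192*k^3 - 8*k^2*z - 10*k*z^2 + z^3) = 4*k + z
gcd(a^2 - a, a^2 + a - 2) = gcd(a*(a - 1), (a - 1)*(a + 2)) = a - 1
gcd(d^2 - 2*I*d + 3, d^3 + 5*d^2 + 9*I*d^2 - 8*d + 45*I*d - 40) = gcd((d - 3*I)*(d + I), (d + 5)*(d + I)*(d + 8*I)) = d + I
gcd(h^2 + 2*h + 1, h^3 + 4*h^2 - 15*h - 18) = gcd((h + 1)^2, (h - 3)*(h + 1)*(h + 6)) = h + 1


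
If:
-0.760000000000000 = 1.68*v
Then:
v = -0.45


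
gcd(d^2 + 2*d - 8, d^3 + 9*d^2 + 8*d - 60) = d - 2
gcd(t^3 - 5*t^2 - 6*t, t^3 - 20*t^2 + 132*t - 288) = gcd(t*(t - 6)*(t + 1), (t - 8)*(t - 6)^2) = t - 6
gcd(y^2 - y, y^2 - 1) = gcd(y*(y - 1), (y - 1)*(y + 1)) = y - 1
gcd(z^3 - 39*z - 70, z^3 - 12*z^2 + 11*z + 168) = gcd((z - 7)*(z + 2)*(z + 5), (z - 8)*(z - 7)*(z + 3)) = z - 7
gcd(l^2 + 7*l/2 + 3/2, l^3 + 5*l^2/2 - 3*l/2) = l + 3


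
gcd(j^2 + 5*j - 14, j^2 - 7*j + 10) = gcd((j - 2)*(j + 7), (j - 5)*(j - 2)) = j - 2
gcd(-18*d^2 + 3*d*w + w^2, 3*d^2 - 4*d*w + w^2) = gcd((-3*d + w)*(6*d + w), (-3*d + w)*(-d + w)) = -3*d + w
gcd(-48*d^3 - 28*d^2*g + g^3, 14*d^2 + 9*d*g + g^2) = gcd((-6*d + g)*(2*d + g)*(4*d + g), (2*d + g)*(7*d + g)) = 2*d + g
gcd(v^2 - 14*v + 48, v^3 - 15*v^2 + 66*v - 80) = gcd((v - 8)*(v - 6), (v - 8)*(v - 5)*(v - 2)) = v - 8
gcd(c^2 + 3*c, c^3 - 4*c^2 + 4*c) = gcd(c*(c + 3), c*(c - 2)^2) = c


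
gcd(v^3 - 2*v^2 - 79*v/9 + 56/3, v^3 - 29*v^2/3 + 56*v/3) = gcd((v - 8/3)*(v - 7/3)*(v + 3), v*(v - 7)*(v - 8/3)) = v - 8/3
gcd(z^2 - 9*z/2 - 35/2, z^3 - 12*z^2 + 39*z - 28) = z - 7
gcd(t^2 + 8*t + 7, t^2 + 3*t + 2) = t + 1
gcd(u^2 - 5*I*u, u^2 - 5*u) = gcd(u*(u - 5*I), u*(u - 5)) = u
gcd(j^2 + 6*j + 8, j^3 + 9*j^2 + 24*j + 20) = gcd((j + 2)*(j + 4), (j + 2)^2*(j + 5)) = j + 2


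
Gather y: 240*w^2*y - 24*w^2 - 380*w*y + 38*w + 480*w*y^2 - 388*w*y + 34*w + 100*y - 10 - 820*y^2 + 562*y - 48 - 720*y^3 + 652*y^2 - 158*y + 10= -24*w^2 + 72*w - 720*y^3 + y^2*(480*w - 168) + y*(240*w^2 - 768*w + 504) - 48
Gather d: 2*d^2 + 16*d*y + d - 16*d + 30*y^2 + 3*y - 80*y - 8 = 2*d^2 + d*(16*y - 15) + 30*y^2 - 77*y - 8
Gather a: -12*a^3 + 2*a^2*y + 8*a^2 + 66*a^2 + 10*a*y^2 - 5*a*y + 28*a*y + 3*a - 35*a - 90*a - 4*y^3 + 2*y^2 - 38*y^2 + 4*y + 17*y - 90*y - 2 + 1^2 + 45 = -12*a^3 + a^2*(2*y + 74) + a*(10*y^2 + 23*y - 122) - 4*y^3 - 36*y^2 - 69*y + 44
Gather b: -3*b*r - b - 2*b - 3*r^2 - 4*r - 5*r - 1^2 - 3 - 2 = b*(-3*r - 3) - 3*r^2 - 9*r - 6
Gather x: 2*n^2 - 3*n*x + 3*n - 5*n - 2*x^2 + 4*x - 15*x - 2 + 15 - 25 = 2*n^2 - 2*n - 2*x^2 + x*(-3*n - 11) - 12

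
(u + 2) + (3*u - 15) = 4*u - 13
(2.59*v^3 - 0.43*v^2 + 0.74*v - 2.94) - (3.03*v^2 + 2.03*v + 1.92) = 2.59*v^3 - 3.46*v^2 - 1.29*v - 4.86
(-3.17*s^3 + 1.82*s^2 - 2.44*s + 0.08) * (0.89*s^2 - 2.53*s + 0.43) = -2.8213*s^5 + 9.6399*s^4 - 8.1393*s^3 + 7.027*s^2 - 1.2516*s + 0.0344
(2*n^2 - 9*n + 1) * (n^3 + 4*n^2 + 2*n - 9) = 2*n^5 - n^4 - 31*n^3 - 32*n^2 + 83*n - 9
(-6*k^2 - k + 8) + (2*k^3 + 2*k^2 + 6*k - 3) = 2*k^3 - 4*k^2 + 5*k + 5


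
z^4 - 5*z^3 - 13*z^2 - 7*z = z*(z - 7)*(z + 1)^2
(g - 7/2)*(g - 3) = g^2 - 13*g/2 + 21/2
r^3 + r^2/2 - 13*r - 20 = (r - 4)*(r + 2)*(r + 5/2)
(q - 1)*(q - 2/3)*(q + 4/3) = q^3 - q^2/3 - 14*q/9 + 8/9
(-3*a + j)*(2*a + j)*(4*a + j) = -24*a^3 - 10*a^2*j + 3*a*j^2 + j^3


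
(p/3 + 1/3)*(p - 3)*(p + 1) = p^3/3 - p^2/3 - 5*p/3 - 1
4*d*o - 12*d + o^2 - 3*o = (4*d + o)*(o - 3)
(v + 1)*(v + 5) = v^2 + 6*v + 5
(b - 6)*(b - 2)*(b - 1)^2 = b^4 - 10*b^3 + 29*b^2 - 32*b + 12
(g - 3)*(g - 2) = g^2 - 5*g + 6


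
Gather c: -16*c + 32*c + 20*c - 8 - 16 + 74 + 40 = 36*c + 90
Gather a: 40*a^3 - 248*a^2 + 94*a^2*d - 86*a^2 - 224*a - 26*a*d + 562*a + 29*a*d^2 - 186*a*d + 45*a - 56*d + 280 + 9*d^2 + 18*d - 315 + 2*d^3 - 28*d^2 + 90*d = 40*a^3 + a^2*(94*d - 334) + a*(29*d^2 - 212*d + 383) + 2*d^3 - 19*d^2 + 52*d - 35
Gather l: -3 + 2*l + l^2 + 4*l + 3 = l^2 + 6*l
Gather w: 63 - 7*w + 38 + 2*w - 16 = 85 - 5*w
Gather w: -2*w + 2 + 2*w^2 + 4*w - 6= 2*w^2 + 2*w - 4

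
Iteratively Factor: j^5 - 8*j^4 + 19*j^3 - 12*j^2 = (j)*(j^4 - 8*j^3 + 19*j^2 - 12*j) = j*(j - 3)*(j^3 - 5*j^2 + 4*j) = j*(j - 4)*(j - 3)*(j^2 - j) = j*(j - 4)*(j - 3)*(j - 1)*(j)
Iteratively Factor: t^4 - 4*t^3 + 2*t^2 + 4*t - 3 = (t + 1)*(t^3 - 5*t^2 + 7*t - 3) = (t - 1)*(t + 1)*(t^2 - 4*t + 3) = (t - 3)*(t - 1)*(t + 1)*(t - 1)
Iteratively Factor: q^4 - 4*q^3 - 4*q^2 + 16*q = (q - 2)*(q^3 - 2*q^2 - 8*q) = (q - 2)*(q + 2)*(q^2 - 4*q) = q*(q - 2)*(q + 2)*(q - 4)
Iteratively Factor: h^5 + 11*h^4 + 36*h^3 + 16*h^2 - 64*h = (h + 4)*(h^4 + 7*h^3 + 8*h^2 - 16*h) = (h - 1)*(h + 4)*(h^3 + 8*h^2 + 16*h) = (h - 1)*(h + 4)^2*(h^2 + 4*h) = (h - 1)*(h + 4)^3*(h)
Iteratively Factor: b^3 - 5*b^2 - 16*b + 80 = (b - 5)*(b^2 - 16) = (b - 5)*(b - 4)*(b + 4)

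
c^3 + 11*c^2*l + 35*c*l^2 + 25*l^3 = (c + l)*(c + 5*l)^2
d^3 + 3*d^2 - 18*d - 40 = (d - 4)*(d + 2)*(d + 5)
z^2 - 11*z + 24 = (z - 8)*(z - 3)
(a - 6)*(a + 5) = a^2 - a - 30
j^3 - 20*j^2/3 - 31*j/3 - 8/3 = (j - 8)*(j + 1/3)*(j + 1)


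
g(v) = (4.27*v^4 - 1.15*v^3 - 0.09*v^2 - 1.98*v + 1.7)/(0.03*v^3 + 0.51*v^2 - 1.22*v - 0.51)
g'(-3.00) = -43.51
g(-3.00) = 55.38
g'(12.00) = 92.38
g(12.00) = 785.62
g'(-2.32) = -29.48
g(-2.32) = 30.67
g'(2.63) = -2167.94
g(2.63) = 505.24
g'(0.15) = 6.18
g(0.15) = -2.05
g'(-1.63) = -16.98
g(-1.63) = 14.72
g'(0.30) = 3.72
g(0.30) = -1.33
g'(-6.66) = -166.22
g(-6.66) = 409.44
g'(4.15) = 29.18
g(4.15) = 219.67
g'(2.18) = -979.72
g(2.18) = -187.28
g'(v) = (-0.09*v^2 - 1.02*v + 1.22)*(4.27*v^4 - 1.15*v^3 - 0.09*v^2 - 1.98*v + 1.7)/(0.03*v^3 + 0.51*v^2 - 1.22*v - 0.51)^2 + (17.08*v^3 - 3.45*v^2 - 0.18*v - 1.98)/(0.03*v^3 + 0.51*v^2 - 1.22*v - 0.51)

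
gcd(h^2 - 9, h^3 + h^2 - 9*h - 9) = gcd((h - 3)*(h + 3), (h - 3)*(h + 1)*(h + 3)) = h^2 - 9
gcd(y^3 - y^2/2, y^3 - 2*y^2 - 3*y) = y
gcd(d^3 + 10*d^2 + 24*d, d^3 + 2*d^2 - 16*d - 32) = d + 4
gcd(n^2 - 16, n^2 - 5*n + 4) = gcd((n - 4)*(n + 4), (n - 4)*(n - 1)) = n - 4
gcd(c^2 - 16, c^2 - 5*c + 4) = c - 4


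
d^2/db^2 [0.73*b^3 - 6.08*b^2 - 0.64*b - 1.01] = 4.38*b - 12.16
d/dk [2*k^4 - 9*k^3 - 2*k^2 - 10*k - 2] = 8*k^3 - 27*k^2 - 4*k - 10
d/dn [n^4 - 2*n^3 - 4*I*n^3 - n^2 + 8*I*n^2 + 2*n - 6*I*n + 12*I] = 4*n^3 + n^2*(-6 - 12*I) + n*(-2 + 16*I) + 2 - 6*I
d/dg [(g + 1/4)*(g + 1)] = 2*g + 5/4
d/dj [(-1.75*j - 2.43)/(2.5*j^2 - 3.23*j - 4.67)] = (4.375*j^2 + 12.15*j + 0.323599999999999)/(6.25*j^4 - 16.15*j^3 - 12.9171*j^2 + 30.1682*j + 21.8089)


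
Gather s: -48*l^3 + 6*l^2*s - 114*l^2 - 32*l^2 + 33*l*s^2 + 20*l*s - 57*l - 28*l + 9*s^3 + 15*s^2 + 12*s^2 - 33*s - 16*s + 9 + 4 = -48*l^3 - 146*l^2 - 85*l + 9*s^3 + s^2*(33*l + 27) + s*(6*l^2 + 20*l - 49) + 13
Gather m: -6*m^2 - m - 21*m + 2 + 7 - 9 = -6*m^2 - 22*m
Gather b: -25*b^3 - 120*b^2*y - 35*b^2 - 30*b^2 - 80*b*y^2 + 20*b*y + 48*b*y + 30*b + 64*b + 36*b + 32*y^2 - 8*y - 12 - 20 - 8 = -25*b^3 + b^2*(-120*y - 65) + b*(-80*y^2 + 68*y + 130) + 32*y^2 - 8*y - 40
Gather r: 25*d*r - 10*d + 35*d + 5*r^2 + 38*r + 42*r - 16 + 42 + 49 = 25*d + 5*r^2 + r*(25*d + 80) + 75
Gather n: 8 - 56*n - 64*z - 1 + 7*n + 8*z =-49*n - 56*z + 7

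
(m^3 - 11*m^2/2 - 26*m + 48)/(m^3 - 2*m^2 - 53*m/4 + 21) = 2*(m^2 - 4*m - 32)/(2*m^2 - m - 28)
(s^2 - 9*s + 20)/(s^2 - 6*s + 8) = (s - 5)/(s - 2)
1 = 1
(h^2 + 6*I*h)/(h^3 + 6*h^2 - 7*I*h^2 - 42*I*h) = (h + 6*I)/(h^2 + h*(6 - 7*I) - 42*I)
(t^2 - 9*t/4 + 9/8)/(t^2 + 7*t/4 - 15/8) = (2*t - 3)/(2*t + 5)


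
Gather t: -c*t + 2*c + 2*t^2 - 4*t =2*c + 2*t^2 + t*(-c - 4)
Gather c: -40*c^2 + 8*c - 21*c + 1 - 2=-40*c^2 - 13*c - 1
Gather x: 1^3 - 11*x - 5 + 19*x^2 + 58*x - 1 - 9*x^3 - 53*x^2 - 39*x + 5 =-9*x^3 - 34*x^2 + 8*x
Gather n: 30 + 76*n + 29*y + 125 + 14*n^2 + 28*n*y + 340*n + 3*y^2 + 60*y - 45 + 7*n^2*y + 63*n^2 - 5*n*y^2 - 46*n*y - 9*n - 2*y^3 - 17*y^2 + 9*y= n^2*(7*y + 77) + n*(-5*y^2 - 18*y + 407) - 2*y^3 - 14*y^2 + 98*y + 110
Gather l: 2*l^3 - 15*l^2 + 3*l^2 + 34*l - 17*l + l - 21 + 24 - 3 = 2*l^3 - 12*l^2 + 18*l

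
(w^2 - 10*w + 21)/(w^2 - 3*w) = (w - 7)/w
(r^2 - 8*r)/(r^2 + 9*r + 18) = r*(r - 8)/(r^2 + 9*r + 18)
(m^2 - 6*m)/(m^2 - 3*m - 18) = m/(m + 3)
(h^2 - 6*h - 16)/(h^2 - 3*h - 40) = (h + 2)/(h + 5)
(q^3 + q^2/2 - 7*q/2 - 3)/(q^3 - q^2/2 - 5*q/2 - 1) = (2*q + 3)/(2*q + 1)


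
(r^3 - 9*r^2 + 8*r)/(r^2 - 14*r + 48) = r*(r - 1)/(r - 6)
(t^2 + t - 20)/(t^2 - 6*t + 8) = (t + 5)/(t - 2)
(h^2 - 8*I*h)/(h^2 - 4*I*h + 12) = h*(h - 8*I)/(h^2 - 4*I*h + 12)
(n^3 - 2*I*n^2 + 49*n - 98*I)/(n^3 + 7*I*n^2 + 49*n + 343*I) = (n - 2*I)/(n + 7*I)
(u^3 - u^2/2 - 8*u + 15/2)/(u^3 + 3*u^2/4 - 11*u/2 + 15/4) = 2*(2*u - 5)/(4*u - 5)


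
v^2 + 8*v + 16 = (v + 4)^2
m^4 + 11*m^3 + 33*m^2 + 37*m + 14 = (m + 1)^2*(m + 2)*(m + 7)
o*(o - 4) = o^2 - 4*o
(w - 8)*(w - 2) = w^2 - 10*w + 16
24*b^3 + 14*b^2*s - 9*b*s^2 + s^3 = (-6*b + s)*(-4*b + s)*(b + s)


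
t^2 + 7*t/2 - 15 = (t - 5/2)*(t + 6)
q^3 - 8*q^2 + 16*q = q*(q - 4)^2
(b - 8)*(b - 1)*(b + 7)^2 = b^4 + 5*b^3 - 69*b^2 - 329*b + 392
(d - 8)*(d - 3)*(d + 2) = d^3 - 9*d^2 + 2*d + 48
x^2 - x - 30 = (x - 6)*(x + 5)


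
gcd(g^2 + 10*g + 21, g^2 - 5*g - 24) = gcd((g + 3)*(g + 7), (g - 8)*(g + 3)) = g + 3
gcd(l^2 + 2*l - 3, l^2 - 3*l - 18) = l + 3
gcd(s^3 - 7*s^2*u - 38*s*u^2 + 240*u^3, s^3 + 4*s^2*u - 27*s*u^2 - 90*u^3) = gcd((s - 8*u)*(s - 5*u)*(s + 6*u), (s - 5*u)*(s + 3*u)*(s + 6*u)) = s^2 + s*u - 30*u^2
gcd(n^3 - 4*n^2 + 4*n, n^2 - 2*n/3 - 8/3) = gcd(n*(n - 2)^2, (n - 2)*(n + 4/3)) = n - 2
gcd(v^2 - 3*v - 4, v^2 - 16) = v - 4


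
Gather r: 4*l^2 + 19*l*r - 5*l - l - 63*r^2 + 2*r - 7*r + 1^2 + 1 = 4*l^2 - 6*l - 63*r^2 + r*(19*l - 5) + 2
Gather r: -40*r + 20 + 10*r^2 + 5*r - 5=10*r^2 - 35*r + 15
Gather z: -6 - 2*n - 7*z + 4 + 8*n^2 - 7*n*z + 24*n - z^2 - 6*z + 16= 8*n^2 + 22*n - z^2 + z*(-7*n - 13) + 14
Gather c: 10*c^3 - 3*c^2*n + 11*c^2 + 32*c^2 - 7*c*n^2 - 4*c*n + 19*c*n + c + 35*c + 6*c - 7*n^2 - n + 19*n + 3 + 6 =10*c^3 + c^2*(43 - 3*n) + c*(-7*n^2 + 15*n + 42) - 7*n^2 + 18*n + 9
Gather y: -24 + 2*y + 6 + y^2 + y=y^2 + 3*y - 18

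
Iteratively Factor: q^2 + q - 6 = (q + 3)*(q - 2)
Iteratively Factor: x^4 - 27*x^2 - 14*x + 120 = (x - 5)*(x^3 + 5*x^2 - 2*x - 24) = (x - 5)*(x + 4)*(x^2 + x - 6) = (x - 5)*(x - 2)*(x + 4)*(x + 3)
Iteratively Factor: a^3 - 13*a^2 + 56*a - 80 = (a - 5)*(a^2 - 8*a + 16) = (a - 5)*(a - 4)*(a - 4)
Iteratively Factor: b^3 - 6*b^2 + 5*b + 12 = (b + 1)*(b^2 - 7*b + 12) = (b - 3)*(b + 1)*(b - 4)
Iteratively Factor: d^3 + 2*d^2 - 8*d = (d - 2)*(d^2 + 4*d) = d*(d - 2)*(d + 4)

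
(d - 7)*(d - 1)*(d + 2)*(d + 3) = d^4 - 3*d^3 - 27*d^2 - 13*d + 42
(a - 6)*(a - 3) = a^2 - 9*a + 18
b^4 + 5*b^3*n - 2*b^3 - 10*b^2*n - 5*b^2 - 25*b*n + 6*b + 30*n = (b - 3)*(b - 1)*(b + 2)*(b + 5*n)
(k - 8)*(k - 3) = k^2 - 11*k + 24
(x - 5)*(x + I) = x^2 - 5*x + I*x - 5*I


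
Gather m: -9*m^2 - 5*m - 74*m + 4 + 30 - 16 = -9*m^2 - 79*m + 18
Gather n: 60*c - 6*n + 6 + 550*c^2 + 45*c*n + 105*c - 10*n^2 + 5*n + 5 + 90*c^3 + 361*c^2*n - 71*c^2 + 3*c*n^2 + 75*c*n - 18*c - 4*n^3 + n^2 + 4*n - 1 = 90*c^3 + 479*c^2 + 147*c - 4*n^3 + n^2*(3*c - 9) + n*(361*c^2 + 120*c + 3) + 10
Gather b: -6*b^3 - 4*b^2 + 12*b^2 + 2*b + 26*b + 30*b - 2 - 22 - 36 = -6*b^3 + 8*b^2 + 58*b - 60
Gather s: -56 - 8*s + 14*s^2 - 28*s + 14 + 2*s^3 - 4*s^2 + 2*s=2*s^3 + 10*s^2 - 34*s - 42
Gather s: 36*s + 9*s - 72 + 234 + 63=45*s + 225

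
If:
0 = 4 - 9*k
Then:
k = 4/9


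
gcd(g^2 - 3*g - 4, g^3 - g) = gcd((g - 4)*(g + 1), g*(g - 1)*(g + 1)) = g + 1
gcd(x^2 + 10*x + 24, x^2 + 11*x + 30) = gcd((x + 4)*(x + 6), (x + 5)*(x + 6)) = x + 6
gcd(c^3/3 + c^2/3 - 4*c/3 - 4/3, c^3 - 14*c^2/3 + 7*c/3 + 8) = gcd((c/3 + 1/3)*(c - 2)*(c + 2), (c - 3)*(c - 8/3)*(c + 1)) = c + 1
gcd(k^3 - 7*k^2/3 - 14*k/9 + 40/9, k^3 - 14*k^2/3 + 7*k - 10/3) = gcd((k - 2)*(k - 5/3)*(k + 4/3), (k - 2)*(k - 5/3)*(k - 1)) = k^2 - 11*k/3 + 10/3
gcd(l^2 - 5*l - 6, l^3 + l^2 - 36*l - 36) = l^2 - 5*l - 6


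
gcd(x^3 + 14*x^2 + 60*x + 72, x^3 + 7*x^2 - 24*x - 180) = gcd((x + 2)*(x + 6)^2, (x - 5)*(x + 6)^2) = x^2 + 12*x + 36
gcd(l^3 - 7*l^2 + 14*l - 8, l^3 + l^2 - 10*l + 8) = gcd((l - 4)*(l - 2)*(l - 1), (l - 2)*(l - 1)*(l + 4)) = l^2 - 3*l + 2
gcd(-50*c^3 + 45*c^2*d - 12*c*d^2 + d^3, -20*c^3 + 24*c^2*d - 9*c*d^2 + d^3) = 10*c^2 - 7*c*d + d^2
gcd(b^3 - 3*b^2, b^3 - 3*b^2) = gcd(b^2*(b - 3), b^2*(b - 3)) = b^3 - 3*b^2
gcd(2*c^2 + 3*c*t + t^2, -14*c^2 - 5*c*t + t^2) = 2*c + t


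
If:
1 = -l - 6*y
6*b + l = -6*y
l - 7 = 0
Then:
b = 1/6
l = 7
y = -4/3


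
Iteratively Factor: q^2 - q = (q - 1)*(q)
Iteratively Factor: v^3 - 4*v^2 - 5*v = (v + 1)*(v^2 - 5*v) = (v - 5)*(v + 1)*(v)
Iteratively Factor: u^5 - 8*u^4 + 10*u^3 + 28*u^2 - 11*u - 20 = (u + 1)*(u^4 - 9*u^3 + 19*u^2 + 9*u - 20) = (u + 1)^2*(u^3 - 10*u^2 + 29*u - 20) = (u - 4)*(u + 1)^2*(u^2 - 6*u + 5) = (u - 4)*(u - 1)*(u + 1)^2*(u - 5)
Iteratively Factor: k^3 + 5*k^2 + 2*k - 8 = (k - 1)*(k^2 + 6*k + 8) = (k - 1)*(k + 4)*(k + 2)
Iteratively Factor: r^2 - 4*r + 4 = (r - 2)*(r - 2)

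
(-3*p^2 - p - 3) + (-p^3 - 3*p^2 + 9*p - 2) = -p^3 - 6*p^2 + 8*p - 5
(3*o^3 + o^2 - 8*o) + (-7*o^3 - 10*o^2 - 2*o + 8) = -4*o^3 - 9*o^2 - 10*o + 8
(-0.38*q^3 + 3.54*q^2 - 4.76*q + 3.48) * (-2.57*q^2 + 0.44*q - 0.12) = 0.9766*q^5 - 9.265*q^4 + 13.8364*q^3 - 11.4628*q^2 + 2.1024*q - 0.4176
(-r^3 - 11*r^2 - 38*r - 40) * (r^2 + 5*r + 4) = -r^5 - 16*r^4 - 97*r^3 - 274*r^2 - 352*r - 160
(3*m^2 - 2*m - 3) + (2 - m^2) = 2*m^2 - 2*m - 1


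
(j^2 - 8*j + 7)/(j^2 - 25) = (j^2 - 8*j + 7)/(j^2 - 25)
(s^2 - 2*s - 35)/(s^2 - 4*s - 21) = (s + 5)/(s + 3)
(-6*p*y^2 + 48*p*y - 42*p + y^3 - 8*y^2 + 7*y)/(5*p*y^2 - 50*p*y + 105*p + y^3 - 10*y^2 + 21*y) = (-6*p*y + 6*p + y^2 - y)/(5*p*y - 15*p + y^2 - 3*y)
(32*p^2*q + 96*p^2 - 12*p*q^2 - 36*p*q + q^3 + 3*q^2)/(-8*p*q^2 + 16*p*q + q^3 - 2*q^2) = (-4*p*q - 12*p + q^2 + 3*q)/(q*(q - 2))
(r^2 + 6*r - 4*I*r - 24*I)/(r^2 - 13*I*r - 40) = (r^2 + r*(6 - 4*I) - 24*I)/(r^2 - 13*I*r - 40)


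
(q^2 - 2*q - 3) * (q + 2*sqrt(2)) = q^3 - 2*q^2 + 2*sqrt(2)*q^2 - 4*sqrt(2)*q - 3*q - 6*sqrt(2)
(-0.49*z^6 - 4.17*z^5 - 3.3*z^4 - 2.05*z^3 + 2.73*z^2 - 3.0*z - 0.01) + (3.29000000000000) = -0.49*z^6 - 4.17*z^5 - 3.3*z^4 - 2.05*z^3 + 2.73*z^2 - 3.0*z + 3.28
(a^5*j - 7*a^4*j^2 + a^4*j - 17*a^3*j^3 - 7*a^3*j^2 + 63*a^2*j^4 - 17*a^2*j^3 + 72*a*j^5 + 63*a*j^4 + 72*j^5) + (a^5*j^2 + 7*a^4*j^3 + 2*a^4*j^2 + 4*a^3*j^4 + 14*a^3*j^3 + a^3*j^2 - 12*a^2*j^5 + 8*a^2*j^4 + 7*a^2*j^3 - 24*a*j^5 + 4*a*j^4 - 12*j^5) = a^5*j^2 + a^5*j + 7*a^4*j^3 - 5*a^4*j^2 + a^4*j + 4*a^3*j^4 - 3*a^3*j^3 - 6*a^3*j^2 - 12*a^2*j^5 + 71*a^2*j^4 - 10*a^2*j^3 + 48*a*j^5 + 67*a*j^4 + 60*j^5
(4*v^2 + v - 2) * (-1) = -4*v^2 - v + 2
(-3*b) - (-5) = 5 - 3*b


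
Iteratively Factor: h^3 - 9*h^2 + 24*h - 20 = (h - 2)*(h^2 - 7*h + 10) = (h - 2)^2*(h - 5)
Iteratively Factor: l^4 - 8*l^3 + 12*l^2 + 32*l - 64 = (l - 4)*(l^3 - 4*l^2 - 4*l + 16) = (l - 4)*(l - 2)*(l^2 - 2*l - 8) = (l - 4)^2*(l - 2)*(l + 2)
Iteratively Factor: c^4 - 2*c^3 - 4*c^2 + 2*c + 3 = (c - 1)*(c^3 - c^2 - 5*c - 3) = (c - 3)*(c - 1)*(c^2 + 2*c + 1) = (c - 3)*(c - 1)*(c + 1)*(c + 1)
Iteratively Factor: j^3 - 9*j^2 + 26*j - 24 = (j - 3)*(j^2 - 6*j + 8) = (j - 4)*(j - 3)*(j - 2)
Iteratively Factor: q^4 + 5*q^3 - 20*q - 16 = (q - 2)*(q^3 + 7*q^2 + 14*q + 8) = (q - 2)*(q + 1)*(q^2 + 6*q + 8) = (q - 2)*(q + 1)*(q + 4)*(q + 2)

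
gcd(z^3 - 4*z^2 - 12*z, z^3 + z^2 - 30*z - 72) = z - 6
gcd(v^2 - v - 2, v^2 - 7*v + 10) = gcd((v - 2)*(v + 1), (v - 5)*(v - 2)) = v - 2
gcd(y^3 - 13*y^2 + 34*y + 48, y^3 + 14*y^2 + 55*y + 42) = y + 1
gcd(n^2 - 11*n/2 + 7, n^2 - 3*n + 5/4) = 1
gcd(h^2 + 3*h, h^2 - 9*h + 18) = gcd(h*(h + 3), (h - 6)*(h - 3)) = 1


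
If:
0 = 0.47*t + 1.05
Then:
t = -2.23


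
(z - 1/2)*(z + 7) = z^2 + 13*z/2 - 7/2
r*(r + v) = r^2 + r*v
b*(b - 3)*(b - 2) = b^3 - 5*b^2 + 6*b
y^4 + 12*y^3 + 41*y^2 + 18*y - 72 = (y - 1)*(y + 3)*(y + 4)*(y + 6)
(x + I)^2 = x^2 + 2*I*x - 1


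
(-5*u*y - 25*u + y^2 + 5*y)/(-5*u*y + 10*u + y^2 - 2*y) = (y + 5)/(y - 2)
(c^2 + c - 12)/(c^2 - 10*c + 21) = (c + 4)/(c - 7)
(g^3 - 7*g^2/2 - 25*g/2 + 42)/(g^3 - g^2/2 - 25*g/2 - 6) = (2*g^2 + g - 21)/(2*g^2 + 7*g + 3)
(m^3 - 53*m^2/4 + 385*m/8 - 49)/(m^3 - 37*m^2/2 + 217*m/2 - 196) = (m - 7/4)/(m - 7)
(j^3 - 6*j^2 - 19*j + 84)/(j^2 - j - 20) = (j^2 - 10*j + 21)/(j - 5)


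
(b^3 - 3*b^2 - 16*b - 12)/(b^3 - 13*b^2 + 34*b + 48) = (b + 2)/(b - 8)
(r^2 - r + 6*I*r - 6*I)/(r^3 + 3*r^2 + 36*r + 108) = (r - 1)/(r^2 + r*(3 - 6*I) - 18*I)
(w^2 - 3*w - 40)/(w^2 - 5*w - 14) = (-w^2 + 3*w + 40)/(-w^2 + 5*w + 14)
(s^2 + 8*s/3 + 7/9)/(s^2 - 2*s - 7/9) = (3*s + 7)/(3*s - 7)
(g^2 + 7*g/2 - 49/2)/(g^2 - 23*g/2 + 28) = (g + 7)/(g - 8)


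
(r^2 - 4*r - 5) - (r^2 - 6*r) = 2*r - 5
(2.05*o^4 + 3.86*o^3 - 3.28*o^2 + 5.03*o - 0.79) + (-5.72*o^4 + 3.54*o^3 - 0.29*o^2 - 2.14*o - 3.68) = -3.67*o^4 + 7.4*o^3 - 3.57*o^2 + 2.89*o - 4.47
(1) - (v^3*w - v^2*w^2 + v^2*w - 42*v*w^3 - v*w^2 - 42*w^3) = -v^3*w + v^2*w^2 - v^2*w + 42*v*w^3 + v*w^2 + 42*w^3 + 1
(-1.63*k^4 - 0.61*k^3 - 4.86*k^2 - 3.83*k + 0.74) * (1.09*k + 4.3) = -1.7767*k^5 - 7.6739*k^4 - 7.9204*k^3 - 25.0727*k^2 - 15.6624*k + 3.182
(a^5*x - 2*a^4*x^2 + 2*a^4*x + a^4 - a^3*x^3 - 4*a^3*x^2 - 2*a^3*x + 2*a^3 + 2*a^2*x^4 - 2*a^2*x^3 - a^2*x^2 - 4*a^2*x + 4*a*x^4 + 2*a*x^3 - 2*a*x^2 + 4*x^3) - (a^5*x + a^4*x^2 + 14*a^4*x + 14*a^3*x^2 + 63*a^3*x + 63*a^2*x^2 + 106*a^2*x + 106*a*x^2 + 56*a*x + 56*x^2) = -3*a^4*x^2 - 12*a^4*x + a^4 - a^3*x^3 - 18*a^3*x^2 - 65*a^3*x + 2*a^3 + 2*a^2*x^4 - 2*a^2*x^3 - 64*a^2*x^2 - 110*a^2*x + 4*a*x^4 + 2*a*x^3 - 108*a*x^2 - 56*a*x + 4*x^3 - 56*x^2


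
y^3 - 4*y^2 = y^2*(y - 4)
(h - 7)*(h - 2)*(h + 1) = h^3 - 8*h^2 + 5*h + 14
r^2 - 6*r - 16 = (r - 8)*(r + 2)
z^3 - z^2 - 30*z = z*(z - 6)*(z + 5)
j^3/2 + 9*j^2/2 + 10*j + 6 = (j/2 + 1/2)*(j + 2)*(j + 6)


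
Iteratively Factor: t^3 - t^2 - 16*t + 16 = (t + 4)*(t^2 - 5*t + 4) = (t - 1)*(t + 4)*(t - 4)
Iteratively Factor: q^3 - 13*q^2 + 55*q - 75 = (q - 3)*(q^2 - 10*q + 25) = (q - 5)*(q - 3)*(q - 5)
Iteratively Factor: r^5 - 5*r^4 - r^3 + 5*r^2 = (r)*(r^4 - 5*r^3 - r^2 + 5*r) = r*(r + 1)*(r^3 - 6*r^2 + 5*r) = r*(r - 1)*(r + 1)*(r^2 - 5*r) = r^2*(r - 1)*(r + 1)*(r - 5)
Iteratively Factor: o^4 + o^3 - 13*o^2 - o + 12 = (o + 4)*(o^3 - 3*o^2 - o + 3) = (o - 1)*(o + 4)*(o^2 - 2*o - 3) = (o - 3)*(o - 1)*(o + 4)*(o + 1)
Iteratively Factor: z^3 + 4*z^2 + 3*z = (z + 1)*(z^2 + 3*z) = (z + 1)*(z + 3)*(z)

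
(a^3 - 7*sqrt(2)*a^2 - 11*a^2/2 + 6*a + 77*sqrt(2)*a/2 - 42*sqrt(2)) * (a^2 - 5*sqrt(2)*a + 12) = a^5 - 12*sqrt(2)*a^4 - 11*a^4/2 + 88*a^3 + 66*sqrt(2)*a^3 - 451*a^2 - 156*sqrt(2)*a^2 + 492*a + 462*sqrt(2)*a - 504*sqrt(2)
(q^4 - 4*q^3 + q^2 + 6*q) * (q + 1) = q^5 - 3*q^4 - 3*q^3 + 7*q^2 + 6*q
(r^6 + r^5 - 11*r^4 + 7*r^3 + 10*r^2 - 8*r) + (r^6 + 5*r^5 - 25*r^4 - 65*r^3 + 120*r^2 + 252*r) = 2*r^6 + 6*r^5 - 36*r^4 - 58*r^3 + 130*r^2 + 244*r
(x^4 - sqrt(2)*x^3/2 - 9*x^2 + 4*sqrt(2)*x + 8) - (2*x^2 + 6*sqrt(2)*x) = x^4 - sqrt(2)*x^3/2 - 11*x^2 - 2*sqrt(2)*x + 8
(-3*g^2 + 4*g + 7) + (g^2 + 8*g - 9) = -2*g^2 + 12*g - 2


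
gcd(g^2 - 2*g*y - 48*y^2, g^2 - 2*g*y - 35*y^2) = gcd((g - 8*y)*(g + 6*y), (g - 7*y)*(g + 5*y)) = 1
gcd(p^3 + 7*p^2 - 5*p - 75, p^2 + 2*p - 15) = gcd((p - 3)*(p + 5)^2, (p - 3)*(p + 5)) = p^2 + 2*p - 15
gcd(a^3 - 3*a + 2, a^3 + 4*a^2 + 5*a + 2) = a + 2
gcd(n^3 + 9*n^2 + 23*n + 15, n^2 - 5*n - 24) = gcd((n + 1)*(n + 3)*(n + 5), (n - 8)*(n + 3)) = n + 3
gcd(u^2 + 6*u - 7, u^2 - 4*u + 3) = u - 1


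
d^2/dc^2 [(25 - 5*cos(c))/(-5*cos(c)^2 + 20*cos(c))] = (8*(cos(c) - 5)*(cos(c) - 2)^2*sin(c)^2 - (cos(c) - 4)^2*cos(c)^3 + 2*(cos(c) - 4)*(10*cos(c) - 8*cos(2*c) + cos(3*c) + 1)*cos(c))/((cos(c) - 4)^3*cos(c)^3)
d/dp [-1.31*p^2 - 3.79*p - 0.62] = -2.62*p - 3.79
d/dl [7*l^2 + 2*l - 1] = 14*l + 2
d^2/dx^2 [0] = 0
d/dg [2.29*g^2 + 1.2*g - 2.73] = 4.58*g + 1.2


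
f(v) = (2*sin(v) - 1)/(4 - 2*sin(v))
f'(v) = 2*cos(v)/(4 - 2*sin(v)) + 2*(2*sin(v) - 1)*cos(v)/(4 - 2*sin(v))^2 = 3*cos(v)/(2*(sin(v) - 2)^2)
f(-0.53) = -0.40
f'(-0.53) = 0.21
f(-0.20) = -0.32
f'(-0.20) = 0.30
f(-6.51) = -0.33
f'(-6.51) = 0.30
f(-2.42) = -0.44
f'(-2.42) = -0.16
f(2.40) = 0.13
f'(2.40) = -0.63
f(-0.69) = -0.43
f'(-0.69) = 0.17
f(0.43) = -0.05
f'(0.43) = 0.54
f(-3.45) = -0.12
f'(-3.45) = -0.50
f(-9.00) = -0.38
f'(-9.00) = -0.23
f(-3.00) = -0.30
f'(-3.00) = -0.32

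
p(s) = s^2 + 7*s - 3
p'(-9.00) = -11.00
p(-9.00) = 15.00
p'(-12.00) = -17.00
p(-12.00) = 57.00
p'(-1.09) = 4.82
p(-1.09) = -9.44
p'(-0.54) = 5.92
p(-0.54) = -6.49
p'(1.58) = 10.16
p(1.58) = 10.56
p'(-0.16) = 6.68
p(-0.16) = -4.09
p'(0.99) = 8.98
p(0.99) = 4.91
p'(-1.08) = 4.84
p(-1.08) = -9.39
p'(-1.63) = 3.74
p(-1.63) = -11.75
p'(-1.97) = 3.06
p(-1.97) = -12.91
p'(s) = 2*s + 7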